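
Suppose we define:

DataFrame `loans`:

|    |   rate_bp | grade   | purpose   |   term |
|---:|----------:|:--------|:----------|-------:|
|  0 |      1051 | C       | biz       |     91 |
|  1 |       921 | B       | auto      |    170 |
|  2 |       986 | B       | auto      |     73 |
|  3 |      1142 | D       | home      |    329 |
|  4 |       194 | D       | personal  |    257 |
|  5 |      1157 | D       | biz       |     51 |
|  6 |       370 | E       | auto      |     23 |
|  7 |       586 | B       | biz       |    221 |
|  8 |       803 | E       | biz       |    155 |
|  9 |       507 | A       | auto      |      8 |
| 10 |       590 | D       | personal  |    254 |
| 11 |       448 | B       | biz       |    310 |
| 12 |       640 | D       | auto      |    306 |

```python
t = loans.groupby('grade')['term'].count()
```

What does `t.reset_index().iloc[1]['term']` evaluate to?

4

group by grade, count of term:
grade
A    1
B    4
C    1
D    5
E    2
Name: term, dtype: int64
reset_index():
  grade  term
0     A     1
1     B     4
2     C     1
3     D     5
4     E     2
Hence 4.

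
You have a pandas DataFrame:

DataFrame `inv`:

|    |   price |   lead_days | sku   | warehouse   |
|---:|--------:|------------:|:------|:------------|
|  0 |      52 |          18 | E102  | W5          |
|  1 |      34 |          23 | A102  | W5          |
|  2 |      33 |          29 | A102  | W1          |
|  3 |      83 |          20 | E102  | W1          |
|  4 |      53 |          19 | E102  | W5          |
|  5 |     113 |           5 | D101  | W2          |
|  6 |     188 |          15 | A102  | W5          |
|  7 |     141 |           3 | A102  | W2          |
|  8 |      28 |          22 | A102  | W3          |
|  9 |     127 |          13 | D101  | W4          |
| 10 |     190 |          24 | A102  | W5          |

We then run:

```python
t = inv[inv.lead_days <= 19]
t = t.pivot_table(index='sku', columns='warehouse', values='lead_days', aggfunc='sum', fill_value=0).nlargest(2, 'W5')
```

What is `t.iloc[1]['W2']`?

3

filter rows where lead_days <= 19:
   price  lead_days   sku warehouse
0     52         18  E102        W5
4     53         19  E102        W5
5    113          5  D101        W2
6    188         15  A102        W5
7    141          3  A102        W2
9    127         13  D101        W4
pivot: rows=sku, cols=warehouse, sum(lead_days):
warehouse  W2  W4  W5
sku                  
A102        3   0  15
D101        5  13   0
E102        0   0  37
take 2 rows with largest W5:
warehouse  W2  W4  W5
sku                  
E102        0   0  37
A102        3   0  15
Reading off the value at position 1, column 'W2', we get 3.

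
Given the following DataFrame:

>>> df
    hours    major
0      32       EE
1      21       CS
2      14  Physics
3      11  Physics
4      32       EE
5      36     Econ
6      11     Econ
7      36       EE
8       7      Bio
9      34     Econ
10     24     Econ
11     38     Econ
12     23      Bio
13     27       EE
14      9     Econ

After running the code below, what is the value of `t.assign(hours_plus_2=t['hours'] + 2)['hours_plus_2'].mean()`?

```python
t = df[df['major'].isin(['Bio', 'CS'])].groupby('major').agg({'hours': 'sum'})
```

27.5

filter rows where major in ['Bio', 'CS']:
    hours major
1      21    CS
8       7   Bio
12     23   Bio
group by major, sum of hours:
       hours
major       
Bio       30
CS        21
add column hours_plus_2 = t['hours'] + 2:
       hours  hours_plus_2
major                     
Bio       30            32
CS        21            23
Hence 27.5.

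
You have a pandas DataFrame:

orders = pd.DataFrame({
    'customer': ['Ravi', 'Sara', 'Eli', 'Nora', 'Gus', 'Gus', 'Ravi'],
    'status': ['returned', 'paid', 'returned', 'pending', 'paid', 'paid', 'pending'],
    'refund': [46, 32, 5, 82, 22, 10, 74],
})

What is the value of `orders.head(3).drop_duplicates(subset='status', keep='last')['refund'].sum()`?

37

take first 3 rows:
  customer    status  refund
0     Ravi  returned      46
1     Sara      paid      32
2      Eli  returned       5
drop duplicate status (keep=last):
  customer    status  refund
1     Sara      paid      32
2      Eli  returned       5
The sum of column 'refund' is 37.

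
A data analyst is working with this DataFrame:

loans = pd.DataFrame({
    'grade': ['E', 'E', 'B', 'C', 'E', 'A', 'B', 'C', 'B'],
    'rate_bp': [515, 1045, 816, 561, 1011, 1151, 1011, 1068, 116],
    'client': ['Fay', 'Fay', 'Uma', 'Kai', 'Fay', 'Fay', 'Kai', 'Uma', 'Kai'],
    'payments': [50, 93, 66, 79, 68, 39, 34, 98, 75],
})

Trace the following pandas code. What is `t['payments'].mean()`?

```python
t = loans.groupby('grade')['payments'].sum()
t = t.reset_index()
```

group by grade, sum of payments:
grade
A     39
B    175
C    177
E    211
Name: payments, dtype: int64
reset_index():
  grade  payments
0     A        39
1     B       175
2     C       177
3     E       211
Reading off the mean of column 'payments', we get 150.5.

150.5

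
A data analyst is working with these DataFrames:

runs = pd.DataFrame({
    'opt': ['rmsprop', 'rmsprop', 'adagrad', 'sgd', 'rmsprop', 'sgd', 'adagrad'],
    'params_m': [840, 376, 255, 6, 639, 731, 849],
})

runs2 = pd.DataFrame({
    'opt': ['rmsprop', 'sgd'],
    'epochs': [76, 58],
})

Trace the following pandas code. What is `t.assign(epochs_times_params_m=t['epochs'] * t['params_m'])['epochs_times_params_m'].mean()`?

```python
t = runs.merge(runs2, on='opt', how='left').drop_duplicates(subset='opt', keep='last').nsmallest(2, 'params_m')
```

merge on 'opt' (how='left') → 7 rows:
       opt  params_m  epochs
0  rmsprop       840    76.0
1  rmsprop       376    76.0
2  adagrad       255     NaN
3      sgd         6    58.0
4  rmsprop       639    76.0
5      sgd       731    58.0
6  adagrad       849     NaN
drop duplicate opt (keep=last):
       opt  params_m  epochs
4  rmsprop       639    76.0
5      sgd       731    58.0
6  adagrad       849     NaN
take 2 rows with smallest params_m:
       opt  params_m  epochs
4  rmsprop       639    76.0
5      sgd       731    58.0
add column epochs_times_params_m = t['epochs'] * t['params_m']:
       opt  params_m  epochs  epochs_times_params_m
4  rmsprop       639    76.0                48564.0
5      sgd       731    58.0                42398.0
Then the mean of column 'epochs_times_params_m': 45481.0

45481.0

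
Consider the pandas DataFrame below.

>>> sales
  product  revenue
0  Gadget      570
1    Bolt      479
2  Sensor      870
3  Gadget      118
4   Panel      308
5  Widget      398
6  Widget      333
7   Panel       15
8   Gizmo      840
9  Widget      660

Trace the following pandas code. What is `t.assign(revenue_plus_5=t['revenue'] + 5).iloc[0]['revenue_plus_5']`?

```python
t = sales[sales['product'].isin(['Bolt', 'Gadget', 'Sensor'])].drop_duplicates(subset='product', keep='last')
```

filter rows where product in ['Bolt', 'Gadget', 'Sensor']:
  product  revenue
0  Gadget      570
1    Bolt      479
2  Sensor      870
3  Gadget      118
drop duplicate product (keep=last):
  product  revenue
1    Bolt      479
2  Sensor      870
3  Gadget      118
add column revenue_plus_5 = t['revenue'] + 5:
  product  revenue  revenue_plus_5
1    Bolt      479             484
2  Sensor      870             875
3  Gadget      118             123
Finally, value at position 0, column 'revenue_plus_5' = 484.

484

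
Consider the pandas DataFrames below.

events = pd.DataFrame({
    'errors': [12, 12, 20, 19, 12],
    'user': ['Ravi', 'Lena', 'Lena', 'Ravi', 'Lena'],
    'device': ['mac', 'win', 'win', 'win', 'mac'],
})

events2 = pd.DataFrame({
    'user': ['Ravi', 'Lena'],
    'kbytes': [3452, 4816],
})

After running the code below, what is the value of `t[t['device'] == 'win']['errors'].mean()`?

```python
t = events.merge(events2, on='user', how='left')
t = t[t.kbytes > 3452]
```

merge on 'user' (how='left') → 5 rows:
   errors  user device  kbytes
0      12  Ravi    mac    3452
1      12  Lena    win    4816
2      20  Lena    win    4816
3      19  Ravi    win    3452
4      12  Lena    mac    4816
filter rows where kbytes > 3452:
   errors  user device  kbytes
1      12  Lena    win    4816
2      20  Lena    win    4816
4      12  Lena    mac    4816
filter rows where device == 'win':
   errors  user device  kbytes
1      12  Lena    win    4816
2      20  Lena    win    4816
Taking the mean of column 'errors' gives 16.0.

16.0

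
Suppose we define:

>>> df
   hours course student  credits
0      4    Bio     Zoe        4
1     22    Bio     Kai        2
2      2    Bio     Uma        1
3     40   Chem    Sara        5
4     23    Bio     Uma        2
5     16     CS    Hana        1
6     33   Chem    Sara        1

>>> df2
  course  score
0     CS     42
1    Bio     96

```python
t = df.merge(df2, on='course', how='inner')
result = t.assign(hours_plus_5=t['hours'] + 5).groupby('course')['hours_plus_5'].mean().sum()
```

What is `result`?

merge on 'course' (how='inner') → 5 rows:
   hours course student  credits  score
0      4    Bio     Zoe        4     96
1     22    Bio     Kai        2     96
2      2    Bio     Uma        1     96
3     23    Bio     Uma        2     96
4     16     CS    Hana        1     42
add column hours_plus_5 = t['hours'] + 5:
   hours course student  credits  score  hours_plus_5
0      4    Bio     Zoe        4     96             9
1     22    Bio     Kai        2     96            27
2      2    Bio     Uma        1     96             7
3     23    Bio     Uma        2     96            28
4     16     CS    Hana        1     42            21
group by course, mean of hours_plus_5:
course
Bio    17.75
CS     21.00
Name: hours_plus_5, dtype: float64

38.75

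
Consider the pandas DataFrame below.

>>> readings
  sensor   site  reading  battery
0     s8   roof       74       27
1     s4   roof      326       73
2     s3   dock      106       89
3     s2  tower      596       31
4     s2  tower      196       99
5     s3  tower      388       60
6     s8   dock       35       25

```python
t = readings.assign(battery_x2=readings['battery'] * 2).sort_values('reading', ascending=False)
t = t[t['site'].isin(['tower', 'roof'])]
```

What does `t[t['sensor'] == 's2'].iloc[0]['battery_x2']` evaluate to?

add column battery_x2 = readings['battery'] * 2:
  sensor   site  reading  battery  battery_x2
0     s8   roof       74       27          54
1     s4   roof      326       73         146
2     s3   dock      106       89         178
3     s2  tower      596       31          62
4     s2  tower      196       99         198
5     s3  tower      388       60         120
6     s8   dock       35       25          50
sort by reading descending:
  sensor   site  reading  battery  battery_x2
3     s2  tower      596       31          62
5     s3  tower      388       60         120
1     s4   roof      326       73         146
4     s2  tower      196       99         198
2     s3   dock      106       89         178
0     s8   roof       74       27          54
6     s8   dock       35       25          50
filter rows where site in ['tower', 'roof']:
  sensor   site  reading  battery  battery_x2
3     s2  tower      596       31          62
5     s3  tower      388       60         120
1     s4   roof      326       73         146
4     s2  tower      196       99         198
0     s8   roof       74       27          54
filter rows where sensor == 's2':
  sensor   site  reading  battery  battery_x2
3     s2  tower      596       31          62
4     s2  tower      196       99         198
Taking the value at position 0, column 'battery_x2' gives 62.

62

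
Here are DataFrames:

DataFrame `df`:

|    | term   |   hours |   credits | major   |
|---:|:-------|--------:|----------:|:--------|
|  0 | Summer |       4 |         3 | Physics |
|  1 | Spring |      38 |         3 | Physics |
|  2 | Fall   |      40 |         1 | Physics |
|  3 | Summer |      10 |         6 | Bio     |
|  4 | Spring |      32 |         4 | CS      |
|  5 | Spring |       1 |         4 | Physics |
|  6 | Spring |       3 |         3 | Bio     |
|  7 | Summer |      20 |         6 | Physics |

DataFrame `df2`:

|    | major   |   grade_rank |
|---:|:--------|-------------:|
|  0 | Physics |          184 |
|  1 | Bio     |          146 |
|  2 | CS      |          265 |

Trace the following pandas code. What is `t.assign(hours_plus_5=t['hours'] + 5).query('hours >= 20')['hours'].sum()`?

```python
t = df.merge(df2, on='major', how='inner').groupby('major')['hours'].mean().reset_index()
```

merge on 'major' (how='inner') → 8 rows:
     term  hours  credits    major  grade_rank
0  Summer      4        3  Physics         184
1  Spring     38        3  Physics         184
2    Fall     40        1  Physics         184
3  Summer     10        6      Bio         146
4  Spring     32        4       CS         265
5  Spring      1        4  Physics         184
6  Spring      3        3      Bio         146
7  Summer     20        6  Physics         184
group by major, mean of hours:
major
Bio         6.5
CS         32.0
Physics    20.6
Name: hours, dtype: float64
reset_index():
     major  hours
0      Bio    6.5
1       CS   32.0
2  Physics   20.6
add column hours_plus_5 = t['hours'] + 5:
     major  hours  hours_plus_5
0      Bio    6.5          11.5
1       CS   32.0          37.0
2  Physics   20.6          25.6
filter rows where hours >= 20:
     major  hours  hours_plus_5
1       CS   32.0          37.0
2  Physics   20.6          25.6
Hence 52.6.

52.6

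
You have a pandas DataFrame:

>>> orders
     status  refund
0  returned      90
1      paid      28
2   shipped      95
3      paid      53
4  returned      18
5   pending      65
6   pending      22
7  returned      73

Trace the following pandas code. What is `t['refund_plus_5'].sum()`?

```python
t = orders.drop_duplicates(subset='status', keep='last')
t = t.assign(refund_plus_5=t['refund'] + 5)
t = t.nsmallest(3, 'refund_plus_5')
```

drop duplicate status (keep=last):
     status  refund
2   shipped      95
3      paid      53
6   pending      22
7  returned      73
add column refund_plus_5 = t['refund'] + 5:
     status  refund  refund_plus_5
2   shipped      95            100
3      paid      53             58
6   pending      22             27
7  returned      73             78
take 3 rows with smallest refund_plus_5:
     status  refund  refund_plus_5
6   pending      22             27
3      paid      53             58
7  returned      73             78
Taking the sum of column 'refund_plus_5' gives 163.

163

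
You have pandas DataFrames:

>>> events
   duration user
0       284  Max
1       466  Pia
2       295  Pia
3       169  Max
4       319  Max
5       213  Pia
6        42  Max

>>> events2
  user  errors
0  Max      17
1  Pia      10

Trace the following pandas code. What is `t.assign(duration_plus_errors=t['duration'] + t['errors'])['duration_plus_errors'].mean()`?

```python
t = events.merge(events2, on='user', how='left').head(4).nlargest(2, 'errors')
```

243.5

merge on 'user' (how='left') → 7 rows:
   duration user  errors
0       284  Max      17
1       466  Pia      10
2       295  Pia      10
3       169  Max      17
4       319  Max      17
5       213  Pia      10
6        42  Max      17
take first 4 rows:
   duration user  errors
0       284  Max      17
1       466  Pia      10
2       295  Pia      10
3       169  Max      17
take 2 rows with largest errors:
   duration user  errors
0       284  Max      17
3       169  Max      17
add column duration_plus_errors = t['duration'] + t['errors']:
   duration user  errors  duration_plus_errors
0       284  Max      17                   301
3       169  Max      17                   186
mean of column 'duration_plus_errors' → 243.5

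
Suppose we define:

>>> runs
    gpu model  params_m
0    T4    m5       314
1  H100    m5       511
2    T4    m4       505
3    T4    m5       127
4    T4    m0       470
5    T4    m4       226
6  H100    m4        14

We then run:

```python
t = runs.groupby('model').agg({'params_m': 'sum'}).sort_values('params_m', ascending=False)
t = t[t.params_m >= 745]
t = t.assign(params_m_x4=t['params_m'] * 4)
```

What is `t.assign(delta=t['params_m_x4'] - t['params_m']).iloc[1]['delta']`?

group by model, sum of params_m:
       params_m
model          
m0          470
m4          745
m5          952
sort by params_m descending:
       params_m
model          
m5          952
m4          745
m0          470
filter rows where params_m >= 745:
       params_m
model          
m5          952
m4          745
add column params_m_x4 = t['params_m'] * 4:
       params_m  params_m_x4
model                       
m5          952         3808
m4          745         2980
add column delta = t['params_m_x4'] - t['params_m']:
       params_m  params_m_x4  delta
model                              
m5          952         3808   2856
m4          745         2980   2235

2235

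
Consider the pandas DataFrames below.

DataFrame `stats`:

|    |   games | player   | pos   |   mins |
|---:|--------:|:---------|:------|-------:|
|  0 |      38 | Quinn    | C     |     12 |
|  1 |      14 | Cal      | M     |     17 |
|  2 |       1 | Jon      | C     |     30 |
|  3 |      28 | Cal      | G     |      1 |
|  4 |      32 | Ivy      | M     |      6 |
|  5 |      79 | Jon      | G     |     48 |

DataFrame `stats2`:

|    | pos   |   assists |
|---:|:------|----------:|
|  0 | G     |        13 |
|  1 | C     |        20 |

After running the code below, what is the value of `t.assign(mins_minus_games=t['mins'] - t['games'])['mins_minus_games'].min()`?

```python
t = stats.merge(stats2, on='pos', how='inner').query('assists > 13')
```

-26

merge on 'pos' (how='inner') → 4 rows:
   games player pos  mins  assists
0     38  Quinn   C    12       20
1      1    Jon   C    30       20
2     28    Cal   G     1       13
3     79    Jon   G    48       13
filter rows where assists > 13:
   games player pos  mins  assists
0     38  Quinn   C    12       20
1      1    Jon   C    30       20
add column mins_minus_games = t['mins'] - t['games']:
   games player pos  mins  assists  mins_minus_games
0     38  Quinn   C    12       20               -26
1      1    Jon   C    30       20                29
min of column 'mins_minus_games' → -26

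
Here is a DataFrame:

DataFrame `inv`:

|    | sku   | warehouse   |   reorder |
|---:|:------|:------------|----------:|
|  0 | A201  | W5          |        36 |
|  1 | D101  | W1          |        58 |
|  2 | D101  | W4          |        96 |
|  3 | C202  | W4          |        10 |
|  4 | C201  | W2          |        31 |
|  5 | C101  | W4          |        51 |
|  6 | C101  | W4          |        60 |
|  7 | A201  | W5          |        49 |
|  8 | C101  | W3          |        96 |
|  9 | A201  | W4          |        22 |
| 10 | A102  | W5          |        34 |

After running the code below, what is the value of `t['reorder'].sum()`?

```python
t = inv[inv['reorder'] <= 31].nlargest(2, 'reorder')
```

filter rows where reorder <= 31:
    sku warehouse  reorder
3  C202        W4       10
4  C201        W2       31
9  A201        W4       22
take 2 rows with largest reorder:
    sku warehouse  reorder
4  C201        W2       31
9  A201        W4       22
Finally, sum of column 'reorder' = 53.

53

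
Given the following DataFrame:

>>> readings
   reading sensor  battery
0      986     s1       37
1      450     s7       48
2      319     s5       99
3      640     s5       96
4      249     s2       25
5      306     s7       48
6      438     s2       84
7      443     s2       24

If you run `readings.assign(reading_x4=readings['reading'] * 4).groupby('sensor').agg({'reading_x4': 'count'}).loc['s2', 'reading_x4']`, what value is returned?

3

add column reading_x4 = readings['reading'] * 4:
   reading sensor  battery  reading_x4
0      986     s1       37        3944
1      450     s7       48        1800
2      319     s5       99        1276
3      640     s5       96        2560
4      249     s2       25         996
5      306     s7       48        1224
6      438     s2       84        1752
7      443     s2       24        1772
group by sensor, count of reading_x4:
        reading_x4
sensor            
s1               1
s2               3
s5               2
s7               2
Taking the value at row 's2', column 'reading_x4' gives 3.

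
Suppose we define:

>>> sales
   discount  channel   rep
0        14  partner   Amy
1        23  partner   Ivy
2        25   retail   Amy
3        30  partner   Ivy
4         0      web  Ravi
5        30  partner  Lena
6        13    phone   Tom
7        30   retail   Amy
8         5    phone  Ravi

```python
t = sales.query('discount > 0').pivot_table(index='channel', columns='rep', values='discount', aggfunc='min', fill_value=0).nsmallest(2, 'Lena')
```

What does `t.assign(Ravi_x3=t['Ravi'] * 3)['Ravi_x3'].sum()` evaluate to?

15

filter rows where discount > 0:
   discount  channel   rep
0        14  partner   Amy
1        23  partner   Ivy
2        25   retail   Amy
3        30  partner   Ivy
5        30  partner  Lena
6        13    phone   Tom
7        30   retail   Amy
8         5    phone  Ravi
pivot: rows=channel, cols=rep, min(discount):
rep      Amy  Ivy  Lena  Ravi  Tom
channel                           
partner   14   23    30     0    0
phone      0    0     0     5   13
retail    25    0     0     0    0
take 2 rows with smallest Lena:
rep      Amy  Ivy  Lena  Ravi  Tom
channel                           
phone      0    0     0     5   13
retail    25    0     0     0    0
add column Ravi_x3 = t['Ravi'] * 3:
rep      Amy  Ivy  Lena  Ravi  Tom  Ravi_x3
channel                                    
phone      0    0     0     5   13       15
retail    25    0     0     0    0        0
Reading off the sum of column 'Ravi_x3', we get 15.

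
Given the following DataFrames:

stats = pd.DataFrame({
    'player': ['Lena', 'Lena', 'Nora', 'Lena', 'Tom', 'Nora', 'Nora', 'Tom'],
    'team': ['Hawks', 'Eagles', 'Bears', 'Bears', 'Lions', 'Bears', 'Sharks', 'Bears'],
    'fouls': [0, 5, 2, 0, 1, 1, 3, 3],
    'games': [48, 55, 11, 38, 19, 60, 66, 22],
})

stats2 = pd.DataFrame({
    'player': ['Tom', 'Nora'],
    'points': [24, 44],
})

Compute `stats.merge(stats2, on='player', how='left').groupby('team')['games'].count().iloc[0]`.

4

merge on 'player' (how='left') → 8 rows:
  player    team  fouls  games  points
0   Lena   Hawks      0     48     NaN
1   Lena  Eagles      5     55     NaN
2   Nora   Bears      2     11    44.0
3   Lena   Bears      0     38     NaN
4    Tom   Lions      1     19    24.0
5   Nora   Bears      1     60    44.0
6   Nora  Sharks      3     66    44.0
7    Tom   Bears      3     22    24.0
group by team, count of games:
team
Bears     4
Eagles    1
Hawks     1
Lions     1
Sharks    1
Name: games, dtype: int64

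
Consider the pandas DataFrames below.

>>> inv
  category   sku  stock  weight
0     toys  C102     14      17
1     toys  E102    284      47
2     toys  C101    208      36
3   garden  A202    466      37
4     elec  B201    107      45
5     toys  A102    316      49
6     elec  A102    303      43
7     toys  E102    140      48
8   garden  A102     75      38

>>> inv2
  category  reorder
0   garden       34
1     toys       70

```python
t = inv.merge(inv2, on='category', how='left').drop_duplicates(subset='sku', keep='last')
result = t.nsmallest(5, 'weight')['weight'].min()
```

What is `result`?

merge on 'category' (how='left') → 9 rows:
  category   sku  stock  weight  reorder
0     toys  C102     14      17     70.0
1     toys  E102    284      47     70.0
2     toys  C101    208      36     70.0
3   garden  A202    466      37     34.0
4     elec  B201    107      45      NaN
5     toys  A102    316      49     70.0
6     elec  A102    303      43      NaN
7     toys  E102    140      48     70.0
8   garden  A102     75      38     34.0
drop duplicate sku (keep=last):
  category   sku  stock  weight  reorder
0     toys  C102     14      17     70.0
2     toys  C101    208      36     70.0
3   garden  A202    466      37     34.0
4     elec  B201    107      45      NaN
7     toys  E102    140      48     70.0
8   garden  A102     75      38     34.0
take 5 rows with smallest weight:
  category   sku  stock  weight  reorder
0     toys  C102     14      17     70.0
2     toys  C101    208      36     70.0
3   garden  A202    466      37     34.0
8   garden  A102     75      38     34.0
4     elec  B201    107      45      NaN
Taking the min of column 'weight' gives 17.

17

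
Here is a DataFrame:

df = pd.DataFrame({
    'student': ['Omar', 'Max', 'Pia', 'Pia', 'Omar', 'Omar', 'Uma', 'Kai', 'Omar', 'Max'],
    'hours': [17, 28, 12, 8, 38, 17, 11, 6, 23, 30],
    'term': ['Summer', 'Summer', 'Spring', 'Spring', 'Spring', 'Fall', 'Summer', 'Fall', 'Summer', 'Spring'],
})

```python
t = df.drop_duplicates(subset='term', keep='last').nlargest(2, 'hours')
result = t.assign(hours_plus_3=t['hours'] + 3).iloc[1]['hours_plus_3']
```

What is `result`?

drop duplicate term (keep=last):
  student  hours    term
7     Kai      6    Fall
8    Omar     23  Summer
9     Max     30  Spring
take 2 rows with largest hours:
  student  hours    term
9     Max     30  Spring
8    Omar     23  Summer
add column hours_plus_3 = t['hours'] + 3:
  student  hours    term  hours_plus_3
9     Max     30  Spring            33
8    Omar     23  Summer            26
So iloc[1]['hours_plus_3'] = 26.

26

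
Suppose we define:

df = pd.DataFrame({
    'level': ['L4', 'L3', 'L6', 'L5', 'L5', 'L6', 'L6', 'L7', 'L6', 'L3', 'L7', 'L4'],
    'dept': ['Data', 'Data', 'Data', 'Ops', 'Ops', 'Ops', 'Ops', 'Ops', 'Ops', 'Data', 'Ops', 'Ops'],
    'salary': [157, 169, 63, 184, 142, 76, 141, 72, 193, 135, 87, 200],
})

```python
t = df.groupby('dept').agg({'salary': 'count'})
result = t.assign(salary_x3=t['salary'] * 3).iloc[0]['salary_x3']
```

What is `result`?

group by dept, count of salary:
      salary
dept        
Data       4
Ops        8
add column salary_x3 = t['salary'] * 3:
      salary  salary_x3
dept                   
Data       4         12
Ops        8         24
Taking the value at position 0, column 'salary_x3' gives 12.

12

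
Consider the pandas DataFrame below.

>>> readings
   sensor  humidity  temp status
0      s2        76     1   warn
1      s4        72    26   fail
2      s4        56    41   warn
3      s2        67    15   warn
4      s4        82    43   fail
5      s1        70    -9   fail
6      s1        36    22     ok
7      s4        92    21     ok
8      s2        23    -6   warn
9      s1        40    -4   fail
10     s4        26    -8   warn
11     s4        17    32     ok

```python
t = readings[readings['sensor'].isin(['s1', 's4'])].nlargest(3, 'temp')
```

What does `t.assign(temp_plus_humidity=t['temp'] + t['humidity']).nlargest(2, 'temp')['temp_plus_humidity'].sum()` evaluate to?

filter rows where sensor in ['s1', 's4']:
   sensor  humidity  temp status
1      s4        72    26   fail
2      s4        56    41   warn
4      s4        82    43   fail
5      s1        70    -9   fail
6      s1        36    22     ok
7      s4        92    21     ok
9      s1        40    -4   fail
10     s4        26    -8   warn
11     s4        17    32     ok
take 3 rows with largest temp:
   sensor  humidity  temp status
4      s4        82    43   fail
2      s4        56    41   warn
11     s4        17    32     ok
add column temp_plus_humidity = t['temp'] + t['humidity']:
   sensor  humidity  temp status  temp_plus_humidity
4      s4        82    43   fail                 125
2      s4        56    41   warn                  97
11     s4        17    32     ok                  49
take 2 rows with largest temp:
  sensor  humidity  temp status  temp_plus_humidity
4     s4        82    43   fail                 125
2     s4        56    41   warn                  97
sum of column 'temp_plus_humidity' → 222

222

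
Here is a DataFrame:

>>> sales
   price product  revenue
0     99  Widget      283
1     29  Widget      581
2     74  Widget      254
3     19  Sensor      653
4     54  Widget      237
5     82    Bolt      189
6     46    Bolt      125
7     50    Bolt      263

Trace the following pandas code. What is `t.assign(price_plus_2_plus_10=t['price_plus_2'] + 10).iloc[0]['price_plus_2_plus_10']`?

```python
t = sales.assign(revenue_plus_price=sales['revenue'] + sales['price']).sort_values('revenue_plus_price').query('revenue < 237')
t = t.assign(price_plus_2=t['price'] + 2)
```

58

add column revenue_plus_price = sales['revenue'] + sales['price']:
   price product  revenue  revenue_plus_price
0     99  Widget      283                 382
1     29  Widget      581                 610
2     74  Widget      254                 328
3     19  Sensor      653                 672
4     54  Widget      237                 291
5     82    Bolt      189                 271
6     46    Bolt      125                 171
7     50    Bolt      263                 313
sort by revenue_plus_price:
   price product  revenue  revenue_plus_price
6     46    Bolt      125                 171
5     82    Bolt      189                 271
4     54  Widget      237                 291
7     50    Bolt      263                 313
2     74  Widget      254                 328
0     99  Widget      283                 382
1     29  Widget      581                 610
3     19  Sensor      653                 672
filter rows where revenue < 237:
   price product  revenue  revenue_plus_price
6     46    Bolt      125                 171
5     82    Bolt      189                 271
add column price_plus_2 = t['price'] + 2:
   price product  revenue  revenue_plus_price  price_plus_2
6     46    Bolt      125                 171            48
5     82    Bolt      189                 271            84
add column price_plus_2_plus_10 = t['price_plus_2'] + 10:
   price product  revenue  revenue_plus_price  price_plus_2  price_plus_2_plus_10
6     46    Bolt      125                 171            48                    58
5     82    Bolt      189                 271            84                    94
Hence 58.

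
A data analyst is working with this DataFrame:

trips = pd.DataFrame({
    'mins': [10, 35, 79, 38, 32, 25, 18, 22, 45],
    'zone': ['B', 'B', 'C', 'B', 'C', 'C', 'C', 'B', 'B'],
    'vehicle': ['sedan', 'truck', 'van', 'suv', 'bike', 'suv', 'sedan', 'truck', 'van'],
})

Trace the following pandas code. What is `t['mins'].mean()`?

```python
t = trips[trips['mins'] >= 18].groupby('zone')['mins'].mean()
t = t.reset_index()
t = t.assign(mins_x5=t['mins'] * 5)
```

36.75

filter rows where mins >= 18:
   mins zone vehicle
1    35    B   truck
2    79    C     van
3    38    B     suv
4    32    C    bike
5    25    C     suv
6    18    C   sedan
7    22    B   truck
8    45    B     van
group by zone, mean of mins:
zone
B    35.0
C    38.5
Name: mins, dtype: float64
reset_index():
  zone  mins
0    B  35.0
1    C  38.5
add column mins_x5 = t['mins'] * 5:
  zone  mins  mins_x5
0    B  35.0    175.0
1    C  38.5    192.5
mean of column 'mins' → 36.75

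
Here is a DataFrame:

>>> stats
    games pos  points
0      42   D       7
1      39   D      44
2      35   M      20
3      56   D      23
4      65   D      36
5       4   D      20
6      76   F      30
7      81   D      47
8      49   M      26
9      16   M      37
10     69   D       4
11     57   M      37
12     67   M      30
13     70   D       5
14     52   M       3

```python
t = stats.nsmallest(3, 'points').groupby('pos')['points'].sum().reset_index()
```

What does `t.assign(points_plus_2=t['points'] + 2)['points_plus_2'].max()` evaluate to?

take 3 rows with smallest points:
    games pos  points
14     52   M       3
10     69   D       4
13     70   D       5
group by pos, sum of points:
pos
D    9
M    3
Name: points, dtype: int64
reset_index():
  pos  points
0   D       9
1   M       3
add column points_plus_2 = t['points'] + 2:
  pos  points  points_plus_2
0   D       9             11
1   M       3              5
Reading off the max of column 'points_plus_2', we get 11.

11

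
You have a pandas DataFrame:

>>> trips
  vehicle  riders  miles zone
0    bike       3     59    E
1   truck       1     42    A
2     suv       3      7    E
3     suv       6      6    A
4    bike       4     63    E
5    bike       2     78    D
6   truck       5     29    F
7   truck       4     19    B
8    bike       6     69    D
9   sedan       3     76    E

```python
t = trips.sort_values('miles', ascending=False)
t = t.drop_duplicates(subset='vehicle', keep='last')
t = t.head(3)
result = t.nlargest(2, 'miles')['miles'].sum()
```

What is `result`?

sort by miles descending:
  vehicle  riders  miles zone
5    bike       2     78    D
9   sedan       3     76    E
8    bike       6     69    D
4    bike       4     63    E
0    bike       3     59    E
1   truck       1     42    A
6   truck       5     29    F
7   truck       4     19    B
2     suv       3      7    E
3     suv       6      6    A
drop duplicate vehicle (keep=last):
  vehicle  riders  miles zone
9   sedan       3     76    E
0    bike       3     59    E
7   truck       4     19    B
3     suv       6      6    A
take first 3 rows:
  vehicle  riders  miles zone
9   sedan       3     76    E
0    bike       3     59    E
7   truck       4     19    B
take 2 rows with largest miles:
  vehicle  riders  miles zone
9   sedan       3     76    E
0    bike       3     59    E
Then the sum of column 'miles': 135

135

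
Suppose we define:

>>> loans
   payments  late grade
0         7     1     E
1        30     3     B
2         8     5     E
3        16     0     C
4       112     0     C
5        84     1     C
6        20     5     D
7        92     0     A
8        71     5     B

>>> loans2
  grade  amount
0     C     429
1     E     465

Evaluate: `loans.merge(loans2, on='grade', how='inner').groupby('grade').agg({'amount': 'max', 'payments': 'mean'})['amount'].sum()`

894

merge on 'grade' (how='inner') → 5 rows:
   payments  late grade  amount
0         7     1     E     465
1         8     5     E     465
2        16     0     C     429
3       112     0     C     429
4        84     1     C     429
group by grade: max(amount), mean(payments):
       amount   payments
grade                   
C         429  70.666667
E         465   7.500000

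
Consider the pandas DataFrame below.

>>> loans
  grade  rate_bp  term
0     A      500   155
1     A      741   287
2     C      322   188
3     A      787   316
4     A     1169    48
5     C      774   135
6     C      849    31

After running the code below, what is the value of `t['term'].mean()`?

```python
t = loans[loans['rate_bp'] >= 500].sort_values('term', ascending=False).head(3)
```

filter rows where rate_bp >= 500:
  grade  rate_bp  term
0     A      500   155
1     A      741   287
3     A      787   316
4     A     1169    48
5     C      774   135
6     C      849    31
sort by term descending:
  grade  rate_bp  term
3     A      787   316
1     A      741   287
0     A      500   155
5     C      774   135
4     A     1169    48
6     C      849    31
take first 3 rows:
  grade  rate_bp  term
3     A      787   316
1     A      741   287
0     A      500   155
Reading off the mean of column 'term', we get 252.666666667.

252.666666667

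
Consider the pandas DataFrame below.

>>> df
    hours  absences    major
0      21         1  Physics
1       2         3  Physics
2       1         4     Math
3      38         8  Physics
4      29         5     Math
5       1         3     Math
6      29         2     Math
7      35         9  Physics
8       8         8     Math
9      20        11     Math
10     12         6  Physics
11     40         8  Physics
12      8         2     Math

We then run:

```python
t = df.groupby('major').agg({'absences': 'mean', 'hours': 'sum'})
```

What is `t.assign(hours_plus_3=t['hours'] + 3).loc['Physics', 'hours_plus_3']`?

group by major: mean(absences), sum(hours):
         absences  hours
major                   
Math     5.000000     96
Physics  5.833333    148
add column hours_plus_3 = t['hours'] + 3:
         absences  hours  hours_plus_3
major                                 
Math     5.000000     96            99
Physics  5.833333    148           151
Hence 151.

151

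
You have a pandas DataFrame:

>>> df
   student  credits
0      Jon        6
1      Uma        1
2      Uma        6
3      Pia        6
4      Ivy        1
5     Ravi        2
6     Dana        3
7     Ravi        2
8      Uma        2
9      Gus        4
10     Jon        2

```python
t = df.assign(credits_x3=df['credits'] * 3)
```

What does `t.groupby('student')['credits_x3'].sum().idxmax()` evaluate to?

add column credits_x3 = df['credits'] * 3:
   student  credits  credits_x3
0      Jon        6          18
1      Uma        1           3
2      Uma        6          18
3      Pia        6          18
4      Ivy        1           3
5     Ravi        2           6
6     Dana        3           9
7     Ravi        2           6
8      Uma        2           6
9      Gus        4          12
10     Jon        2           6
group by student, sum of credits_x3:
student
Dana     9
Gus     12
Ivy      3
Jon     24
Pia     18
Ravi    12
Uma     27
Name: credits_x3, dtype: int64

Uma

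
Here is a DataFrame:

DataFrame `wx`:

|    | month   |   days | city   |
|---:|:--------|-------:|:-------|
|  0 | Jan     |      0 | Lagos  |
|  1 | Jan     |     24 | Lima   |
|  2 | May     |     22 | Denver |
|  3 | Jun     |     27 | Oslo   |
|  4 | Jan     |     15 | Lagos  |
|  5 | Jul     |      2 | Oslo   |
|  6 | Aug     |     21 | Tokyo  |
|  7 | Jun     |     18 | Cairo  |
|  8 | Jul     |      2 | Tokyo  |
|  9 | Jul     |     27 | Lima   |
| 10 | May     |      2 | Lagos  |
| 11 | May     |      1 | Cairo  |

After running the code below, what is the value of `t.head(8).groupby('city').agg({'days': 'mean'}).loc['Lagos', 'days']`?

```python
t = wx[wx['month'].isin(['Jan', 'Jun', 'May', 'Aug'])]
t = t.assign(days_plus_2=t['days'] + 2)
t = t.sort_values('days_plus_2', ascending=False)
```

8.5

filter rows where month in ['Jan', 'Jun', 'May', 'Aug']:
   month  days    city
0    Jan     0   Lagos
1    Jan    24    Lima
2    May    22  Denver
3    Jun    27    Oslo
4    Jan    15   Lagos
6    Aug    21   Tokyo
7    Jun    18   Cairo
10   May     2   Lagos
11   May     1   Cairo
add column days_plus_2 = t['days'] + 2:
   month  days    city  days_plus_2
0    Jan     0   Lagos            2
1    Jan    24    Lima           26
2    May    22  Denver           24
3    Jun    27    Oslo           29
4    Jan    15   Lagos           17
6    Aug    21   Tokyo           23
7    Jun    18   Cairo           20
10   May     2   Lagos            4
11   May     1   Cairo            3
sort by days_plus_2 descending:
   month  days    city  days_plus_2
3    Jun    27    Oslo           29
1    Jan    24    Lima           26
2    May    22  Denver           24
6    Aug    21   Tokyo           23
7    Jun    18   Cairo           20
4    Jan    15   Lagos           17
10   May     2   Lagos            4
11   May     1   Cairo            3
0    Jan     0   Lagos            2
take first 8 rows:
   month  days    city  days_plus_2
3    Jun    27    Oslo           29
1    Jan    24    Lima           26
2    May    22  Denver           24
6    Aug    21   Tokyo           23
7    Jun    18   Cairo           20
4    Jan    15   Lagos           17
10   May     2   Lagos            4
11   May     1   Cairo            3
group by city, mean of days:
        days
city        
Cairo    9.5
Denver  22.0
Lagos    8.5
Lima    24.0
Oslo    27.0
Tokyo   21.0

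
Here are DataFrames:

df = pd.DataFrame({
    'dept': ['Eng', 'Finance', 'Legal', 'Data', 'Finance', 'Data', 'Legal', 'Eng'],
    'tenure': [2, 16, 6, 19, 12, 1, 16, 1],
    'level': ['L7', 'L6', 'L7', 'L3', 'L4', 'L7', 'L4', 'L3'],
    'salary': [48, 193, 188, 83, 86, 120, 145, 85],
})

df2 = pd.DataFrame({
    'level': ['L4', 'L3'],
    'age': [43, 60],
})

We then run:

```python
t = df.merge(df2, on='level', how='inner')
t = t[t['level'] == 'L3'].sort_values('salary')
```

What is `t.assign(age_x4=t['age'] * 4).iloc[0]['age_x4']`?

240

merge on 'level' (how='inner') → 4 rows:
      dept  tenure level  salary  age
0     Data      19    L3      83   60
1  Finance      12    L4      86   43
2    Legal      16    L4     145   43
3      Eng       1    L3      85   60
filter rows where level == 'L3':
   dept  tenure level  salary  age
0  Data      19    L3      83   60
3   Eng       1    L3      85   60
sort by salary:
   dept  tenure level  salary  age
0  Data      19    L3      83   60
3   Eng       1    L3      85   60
add column age_x4 = t['age'] * 4:
   dept  tenure level  salary  age  age_x4
0  Data      19    L3      83   60     240
3   Eng       1    L3      85   60     240
The value at position 0, column 'age_x4' is 240.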